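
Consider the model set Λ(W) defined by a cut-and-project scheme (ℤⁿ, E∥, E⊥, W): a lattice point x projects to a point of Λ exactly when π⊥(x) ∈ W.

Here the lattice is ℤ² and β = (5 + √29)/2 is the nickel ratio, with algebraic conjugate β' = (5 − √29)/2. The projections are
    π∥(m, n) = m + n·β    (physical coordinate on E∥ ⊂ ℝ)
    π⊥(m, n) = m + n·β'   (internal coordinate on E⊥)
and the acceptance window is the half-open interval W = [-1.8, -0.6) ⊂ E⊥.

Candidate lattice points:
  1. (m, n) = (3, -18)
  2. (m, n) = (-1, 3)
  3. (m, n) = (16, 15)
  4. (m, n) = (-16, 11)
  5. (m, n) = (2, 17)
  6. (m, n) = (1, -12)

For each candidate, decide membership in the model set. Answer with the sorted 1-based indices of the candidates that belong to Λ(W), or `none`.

2, 5

Numerically β ≈ 5.19258 and β' = −1/β ≈ -0.19258.
[1] lift (3,-18): star map gives 6.46648; window check -1.8 ≤ 6.46648 < -0.6 is false → out
[2] lift (-1,3): star map gives -1.57775; window check -1.8 ≤ -1.57775 < -0.6 is true → IN Λ
[3] lift (16,15): star map gives 13.11126; window check -1.8 ≤ 13.11126 < -0.6 is false → out
[4] lift (-16,11): star map gives -18.11841; window check -1.8 ≤ -18.11841 < -0.6 is false → out
[5] lift (2,17): star map gives -1.27390; window check -1.8 ≤ -1.27390 < -0.6 is true → IN Λ
[6] lift (1,-12): star map gives 3.31099; window check -1.8 ≤ 3.31099 < -0.6 is false → out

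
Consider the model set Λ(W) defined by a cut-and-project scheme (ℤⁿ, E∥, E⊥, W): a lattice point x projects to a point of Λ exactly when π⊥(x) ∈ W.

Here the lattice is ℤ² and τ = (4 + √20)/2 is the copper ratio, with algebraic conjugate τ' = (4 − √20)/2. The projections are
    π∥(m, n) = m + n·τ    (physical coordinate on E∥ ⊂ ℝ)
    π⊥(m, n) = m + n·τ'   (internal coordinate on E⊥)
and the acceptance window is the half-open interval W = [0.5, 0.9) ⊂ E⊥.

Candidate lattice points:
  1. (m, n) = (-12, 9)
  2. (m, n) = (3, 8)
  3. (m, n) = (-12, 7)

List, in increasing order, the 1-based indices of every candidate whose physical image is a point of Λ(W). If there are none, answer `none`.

none

τ' = (4−√20)/2 ≈ -0.23607.
candidate 1: (m,n)=(-12,9) → π∥ = -12+9·τ ≈ 26.12461, π⊥ = -12+9·τ' ≈ -14.12461 ∉ [0.5, 0.9) ⇒ out
candidate 2: (m,n)=(3,8) → π∥ = 3+8·τ ≈ 36.88854, π⊥ = 3+8·τ' ≈ 1.11146 ∉ [0.5, 0.9) ⇒ out
candidate 3: (m,n)=(-12,7) → π∥ = -12+7·τ ≈ 17.65248, π⊥ = -12+7·τ' ≈ -13.65248 ∉ [0.5, 0.9) ⇒ out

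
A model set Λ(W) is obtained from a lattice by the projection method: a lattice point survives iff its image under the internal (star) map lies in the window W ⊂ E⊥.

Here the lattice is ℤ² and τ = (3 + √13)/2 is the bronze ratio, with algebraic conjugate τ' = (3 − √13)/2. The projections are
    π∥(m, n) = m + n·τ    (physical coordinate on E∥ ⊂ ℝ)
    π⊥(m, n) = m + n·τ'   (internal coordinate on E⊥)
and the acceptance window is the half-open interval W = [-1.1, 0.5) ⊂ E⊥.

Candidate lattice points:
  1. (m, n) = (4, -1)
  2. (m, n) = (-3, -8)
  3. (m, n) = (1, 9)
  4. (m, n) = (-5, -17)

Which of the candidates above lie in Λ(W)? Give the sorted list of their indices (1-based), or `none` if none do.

τ' = (3−√13)/2 ≈ -0.302776.
[1] lift (4,-1): star map gives 4.302776; window check -1.1 ≤ 4.302776 < 0.5 is false → out
[2] lift (-3,-8): star map gives -0.577795; window check -1.1 ≤ -0.577795 < 0.5 is true → IN Λ
[3] lift (1,9): star map gives -1.724981; window check -1.1 ≤ -1.724981 < 0.5 is false → out
[4] lift (-5,-17): star map gives 0.147186; window check -1.1 ≤ 0.147186 < 0.5 is true → IN Λ

2, 4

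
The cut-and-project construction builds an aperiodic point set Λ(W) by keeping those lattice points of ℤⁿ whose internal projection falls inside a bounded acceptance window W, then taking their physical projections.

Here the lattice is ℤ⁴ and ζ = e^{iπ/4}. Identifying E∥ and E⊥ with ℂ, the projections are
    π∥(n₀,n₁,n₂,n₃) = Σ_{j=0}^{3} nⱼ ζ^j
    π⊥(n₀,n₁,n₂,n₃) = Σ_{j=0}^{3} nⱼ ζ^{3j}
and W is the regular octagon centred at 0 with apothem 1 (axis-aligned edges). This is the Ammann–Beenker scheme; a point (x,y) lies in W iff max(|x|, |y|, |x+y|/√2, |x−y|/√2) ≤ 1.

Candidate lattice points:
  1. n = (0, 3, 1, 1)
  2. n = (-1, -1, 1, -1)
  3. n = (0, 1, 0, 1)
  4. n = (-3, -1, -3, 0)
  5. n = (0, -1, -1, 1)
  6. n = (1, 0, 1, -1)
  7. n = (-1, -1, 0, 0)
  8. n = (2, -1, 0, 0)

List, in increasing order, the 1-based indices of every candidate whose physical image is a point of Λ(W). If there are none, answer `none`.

7

π⊥(n) = n₀ + n₁ζ³ + n₂ζ⁶ + n₃ζ⁹ where ζ = e^{iπ/4}.
candidate 1: n = (0, 3, 1, 1) → π⊥ ≈ (-1.41421, +1.82843); max(|x|,|y|,|x±y|/√2) = 2.29289 > 1 ⇒ ∉ W
candidate 2: n = (-1, -1, 1, -1) → π⊥ ≈ (-1.00000, -2.41421); max(|x|,|y|,|x±y|/√2) = 2.41421 > 1 ⇒ ∉ W
candidate 3: n = (0, 1, 0, 1) → π⊥ ≈ (+0.00000, +1.41421); max(|x|,|y|,|x±y|/√2) = 1.41421 > 1 ⇒ ∉ W
candidate 4: n = (-3, -1, -3, 0) → π⊥ ≈ (-2.29289, +2.29289); max(|x|,|y|,|x±y|/√2) = 3.24264 > 1 ⇒ ∉ W
candidate 5: n = (0, -1, -1, 1) → π⊥ ≈ (+1.41421, +1.00000); max(|x|,|y|,|x±y|/√2) = 1.70711 > 1 ⇒ ∉ W
candidate 6: n = (1, 0, 1, -1) → π⊥ ≈ (+0.29289, -1.70711); max(|x|,|y|,|x±y|/√2) = 1.70711 > 1 ⇒ ∉ W
candidate 7: n = (-1, -1, 0, 0) → π⊥ ≈ (-0.29289, -0.70711); max(|x|,|y|,|x±y|/√2) = 0.70711 ≤ 1 ⇒ ∈ W
candidate 8: n = (2, -1, 0, 0) → π⊥ ≈ (+2.70711, -0.70711); max(|x|,|y|,|x±y|/√2) = 2.70711 > 1 ⇒ ∉ W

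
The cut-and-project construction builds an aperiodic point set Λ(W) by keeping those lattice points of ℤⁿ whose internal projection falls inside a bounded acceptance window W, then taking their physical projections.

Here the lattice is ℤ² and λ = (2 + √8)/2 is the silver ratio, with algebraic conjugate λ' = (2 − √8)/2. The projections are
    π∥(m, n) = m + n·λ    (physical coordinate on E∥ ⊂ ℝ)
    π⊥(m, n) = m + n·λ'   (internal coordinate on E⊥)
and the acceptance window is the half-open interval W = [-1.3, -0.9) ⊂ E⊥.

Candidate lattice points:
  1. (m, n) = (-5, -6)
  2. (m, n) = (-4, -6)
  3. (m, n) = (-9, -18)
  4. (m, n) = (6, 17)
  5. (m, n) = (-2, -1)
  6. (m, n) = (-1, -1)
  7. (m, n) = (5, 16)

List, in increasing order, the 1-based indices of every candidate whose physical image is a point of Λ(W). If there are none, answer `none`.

4

λ' = (2−√8)/2 ≈ -0.4142.
[1] lift (-5,-6): star map gives -2.5147; window check -1.3 ≤ -2.5147 < -0.9 is false → out
[2] lift (-4,-6): star map gives -1.5147; window check -1.3 ≤ -1.5147 < -0.9 is false → out
[3] lift (-9,-18): star map gives -1.5442; window check -1.3 ≤ -1.5442 < -0.9 is false → out
[4] lift (6,17): star map gives -1.0416; window check -1.3 ≤ -1.0416 < -0.9 is true → IN Λ
[5] lift (-2,-1): star map gives -1.5858; window check -1.3 ≤ -1.5858 < -0.9 is false → out
[6] lift (-1,-1): star map gives -0.5858; window check -1.3 ≤ -0.5858 < -0.9 is false → out
[7] lift (5,16): star map gives -1.6274; window check -1.3 ≤ -1.6274 < -0.9 is false → out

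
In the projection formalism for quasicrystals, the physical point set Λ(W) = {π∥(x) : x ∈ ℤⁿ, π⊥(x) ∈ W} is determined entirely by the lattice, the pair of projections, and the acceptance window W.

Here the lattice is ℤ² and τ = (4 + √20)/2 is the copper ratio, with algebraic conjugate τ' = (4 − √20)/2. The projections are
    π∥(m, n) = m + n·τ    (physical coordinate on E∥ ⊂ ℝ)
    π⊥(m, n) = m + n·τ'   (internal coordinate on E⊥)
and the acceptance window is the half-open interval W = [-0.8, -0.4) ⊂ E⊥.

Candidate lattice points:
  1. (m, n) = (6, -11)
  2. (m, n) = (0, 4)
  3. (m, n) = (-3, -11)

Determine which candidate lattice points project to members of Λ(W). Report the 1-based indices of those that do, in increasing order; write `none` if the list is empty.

3

τ' = (4−√20)/2 ≈ -0.236068.
#1 (6,-11): internal coord 6 + (-11)·τ' = +8.596748; +8.596748 ∉ [-0.8, -0.4) → out
#2 (0,4): internal coord 0 + (4)·τ' = -0.944272; -0.944272 ∉ [-0.8, -0.4) → out
#3 (-3,-11): internal coord -3 + (-11)·τ' = -0.403252; -0.403252 ∈ [-0.8, -0.4) → IN Λ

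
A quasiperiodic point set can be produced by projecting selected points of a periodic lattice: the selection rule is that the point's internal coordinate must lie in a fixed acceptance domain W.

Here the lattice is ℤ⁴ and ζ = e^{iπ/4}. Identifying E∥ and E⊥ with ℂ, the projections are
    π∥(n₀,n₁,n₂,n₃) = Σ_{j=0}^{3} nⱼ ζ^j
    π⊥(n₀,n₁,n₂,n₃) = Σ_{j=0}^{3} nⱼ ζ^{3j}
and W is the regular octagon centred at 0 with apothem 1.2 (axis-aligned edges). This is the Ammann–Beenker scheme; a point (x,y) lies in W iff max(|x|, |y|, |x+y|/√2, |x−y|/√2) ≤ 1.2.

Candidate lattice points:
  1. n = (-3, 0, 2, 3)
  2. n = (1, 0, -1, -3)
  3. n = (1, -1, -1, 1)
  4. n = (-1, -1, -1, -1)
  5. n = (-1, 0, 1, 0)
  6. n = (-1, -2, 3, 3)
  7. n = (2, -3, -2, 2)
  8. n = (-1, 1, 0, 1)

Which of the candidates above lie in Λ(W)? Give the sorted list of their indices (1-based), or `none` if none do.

With ζ = e^{iπ/4} the internal vectors are ζ^0,ζ^3,ζ^6,ζ^9.
#1 (-3, 0, 2, 3): internal (-0.87868, 0.12132); octagon support 0.87868 vs apothem 1.2 → ∈ W
#2 (1, 0, -1, -3): internal (-1.12132, -1.12132); octagon support 1.58579 vs apothem 1.2 → ∉ W
#3 (1, -1, -1, 1): internal (2.41421, 1.00000); octagon support 2.41421 vs apothem 1.2 → ∉ W
#4 (-1, -1, -1, -1): internal (-1.00000, -0.41421); octagon support 1.00000 vs apothem 1.2 → ∈ W
#5 (-1, 0, 1, 0): internal (-1.00000, -1.00000); octagon support 1.41421 vs apothem 1.2 → ∉ W
#6 (-1, -2, 3, 3): internal (2.53553, -2.29289); octagon support 3.41421 vs apothem 1.2 → ∉ W
#7 (2, -3, -2, 2): internal (5.53553, 1.29289); octagon support 5.53553 vs apothem 1.2 → ∉ W
#8 (-1, 1, 0, 1): internal (-1.00000, 1.41421); octagon support 1.70711 vs apothem 1.2 → ∉ W

1, 4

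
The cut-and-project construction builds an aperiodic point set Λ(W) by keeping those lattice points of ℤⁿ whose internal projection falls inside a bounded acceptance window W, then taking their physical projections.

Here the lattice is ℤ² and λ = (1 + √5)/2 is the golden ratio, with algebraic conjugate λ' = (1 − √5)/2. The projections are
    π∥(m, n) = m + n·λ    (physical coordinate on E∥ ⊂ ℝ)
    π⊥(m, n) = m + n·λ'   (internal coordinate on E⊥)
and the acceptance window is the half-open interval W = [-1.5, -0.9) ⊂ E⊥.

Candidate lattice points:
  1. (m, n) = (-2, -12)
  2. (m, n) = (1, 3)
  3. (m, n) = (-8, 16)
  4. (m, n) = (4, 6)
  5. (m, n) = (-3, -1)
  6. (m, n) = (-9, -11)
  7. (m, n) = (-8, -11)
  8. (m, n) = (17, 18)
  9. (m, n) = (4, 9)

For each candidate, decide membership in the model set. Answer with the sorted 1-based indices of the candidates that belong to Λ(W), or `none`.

Numerically λ ≈ 1.618034 and λ' = −1/λ ≈ -0.618034.
[1] lift (-2,-12): star map gives 5.416408; window check -1.5 ≤ 5.416408 < -0.9 is false → out
[2] lift (1,3): star map gives -0.854102; window check -1.5 ≤ -0.854102 < -0.9 is false → out
[3] lift (-8,16): star map gives -17.888544; window check -1.5 ≤ -17.888544 < -0.9 is false → out
[4] lift (4,6): star map gives 0.291796; window check -1.5 ≤ 0.291796 < -0.9 is false → out
[5] lift (-3,-1): star map gives -2.381966; window check -1.5 ≤ -2.381966 < -0.9 is false → out
[6] lift (-9,-11): star map gives -2.201626; window check -1.5 ≤ -2.201626 < -0.9 is false → out
[7] lift (-8,-11): star map gives -1.201626; window check -1.5 ≤ -1.201626 < -0.9 is true → IN Λ
[8] lift (17,18): star map gives 5.875388; window check -1.5 ≤ 5.875388 < -0.9 is false → out
[9] lift (4,9): star map gives -1.562306; window check -1.5 ≤ -1.562306 < -0.9 is false → out

7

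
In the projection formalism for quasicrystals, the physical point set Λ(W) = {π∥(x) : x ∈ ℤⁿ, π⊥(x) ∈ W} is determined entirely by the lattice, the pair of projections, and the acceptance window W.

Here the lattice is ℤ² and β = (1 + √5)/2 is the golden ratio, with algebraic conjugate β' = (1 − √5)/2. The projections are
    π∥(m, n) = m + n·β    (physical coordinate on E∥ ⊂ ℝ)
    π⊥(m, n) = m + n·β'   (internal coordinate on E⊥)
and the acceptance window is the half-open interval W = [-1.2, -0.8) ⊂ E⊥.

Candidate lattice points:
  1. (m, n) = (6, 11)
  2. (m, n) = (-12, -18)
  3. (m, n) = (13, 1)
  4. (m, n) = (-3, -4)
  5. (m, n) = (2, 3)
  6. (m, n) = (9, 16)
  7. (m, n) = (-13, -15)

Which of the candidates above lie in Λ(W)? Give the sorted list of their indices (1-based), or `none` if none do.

β' = (1−√5)/2 ≈ -0.61803.
candidate 1: (m,n)=(6,11) → π∥ = 6+11·β ≈ 23.79837, π⊥ = 6+11·β' ≈ -0.79837 ∉ [-1.2, -0.8) ⇒ out
candidate 2: (m,n)=(-12,-18) → π∥ = -12-18·β ≈ -41.12461, π⊥ = -12-18·β' ≈ -0.87539 ∈ [-1.2, -0.8) ⇒ IN Λ
candidate 3: (m,n)=(13,1) → π∥ = 13+1·β ≈ 14.61803, π⊥ = 13+1·β' ≈ 12.38197 ∉ [-1.2, -0.8) ⇒ out
candidate 4: (m,n)=(-3,-4) → π∥ = -3-4·β ≈ -9.47214, π⊥ = -3-4·β' ≈ -0.52786 ∉ [-1.2, -0.8) ⇒ out
candidate 5: (m,n)=(2,3) → π∥ = 2+3·β ≈ 6.85410, π⊥ = 2+3·β' ≈ 0.14590 ∉ [-1.2, -0.8) ⇒ out
candidate 6: (m,n)=(9,16) → π∥ = 9+16·β ≈ 34.88854, π⊥ = 9+16·β' ≈ -0.88854 ∈ [-1.2, -0.8) ⇒ IN Λ
candidate 7: (m,n)=(-13,-15) → π∥ = -13-15·β ≈ -37.27051, π⊥ = -13-15·β' ≈ -3.72949 ∉ [-1.2, -0.8) ⇒ out

2, 6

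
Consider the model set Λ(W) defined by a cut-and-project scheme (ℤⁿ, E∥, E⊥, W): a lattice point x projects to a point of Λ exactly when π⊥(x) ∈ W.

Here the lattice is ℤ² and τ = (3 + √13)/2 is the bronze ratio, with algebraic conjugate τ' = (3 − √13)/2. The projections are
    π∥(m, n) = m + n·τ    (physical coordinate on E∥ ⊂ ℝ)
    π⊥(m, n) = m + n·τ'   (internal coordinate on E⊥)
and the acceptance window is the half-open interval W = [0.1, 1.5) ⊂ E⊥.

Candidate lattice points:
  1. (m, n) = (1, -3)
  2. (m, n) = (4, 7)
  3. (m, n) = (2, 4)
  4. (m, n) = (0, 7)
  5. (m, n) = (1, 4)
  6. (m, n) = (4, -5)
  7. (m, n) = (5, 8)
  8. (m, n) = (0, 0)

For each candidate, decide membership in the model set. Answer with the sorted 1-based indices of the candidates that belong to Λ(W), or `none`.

3

Compute τ' = (3−√13)/2 = -0.302776, so π⊥(m,n) = m -0.302776·n.
[1] lift (1,-3): star map gives 1.908327; window check 0.1 ≤ 1.908327 < 1.5 is false → out
[2] lift (4,7): star map gives 1.880571; window check 0.1 ≤ 1.880571 < 1.5 is false → out
[3] lift (2,4): star map gives 0.788897; window check 0.1 ≤ 0.788897 < 1.5 is true → IN Λ
[4] lift (0,7): star map gives -2.119429; window check 0.1 ≤ -2.119429 < 1.5 is false → out
[5] lift (1,4): star map gives -0.211103; window check 0.1 ≤ -0.211103 < 1.5 is false → out
[6] lift (4,-5): star map gives 5.513878; window check 0.1 ≤ 5.513878 < 1.5 is false → out
[7] lift (5,8): star map gives 2.577795; window check 0.1 ≤ 2.577795 < 1.5 is false → out
[8] lift (0,0): star map gives 0.000000; window check 0.1 ≤ 0.000000 < 1.5 is false → out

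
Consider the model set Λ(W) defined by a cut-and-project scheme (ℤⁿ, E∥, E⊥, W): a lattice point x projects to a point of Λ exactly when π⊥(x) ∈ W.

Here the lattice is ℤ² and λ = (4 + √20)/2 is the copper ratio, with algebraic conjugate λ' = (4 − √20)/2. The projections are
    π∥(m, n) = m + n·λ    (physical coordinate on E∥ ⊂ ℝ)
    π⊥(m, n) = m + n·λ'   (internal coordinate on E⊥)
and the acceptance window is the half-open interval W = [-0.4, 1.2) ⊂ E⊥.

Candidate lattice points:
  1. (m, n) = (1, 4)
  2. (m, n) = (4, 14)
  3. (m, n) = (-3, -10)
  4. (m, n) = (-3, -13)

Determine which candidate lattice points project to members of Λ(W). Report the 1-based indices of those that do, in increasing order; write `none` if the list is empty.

Numerically λ ≈ 4.236068 and λ' = −1/λ ≈ -0.236068.
#1 (1,4): internal coord 1 + (4)·λ' = +0.055728; +0.055728 ∈ [-0.4, 1.2) → IN Λ
#2 (4,14): internal coord 4 + (14)·λ' = +0.695048; +0.695048 ∈ [-0.4, 1.2) → IN Λ
#3 (-3,-10): internal coord -3 + (-10)·λ' = -0.639320; -0.639320 ∉ [-0.4, 1.2) → out
#4 (-3,-13): internal coord -3 + (-13)·λ' = +0.068884; +0.068884 ∈ [-0.4, 1.2) → IN Λ

1, 2, 4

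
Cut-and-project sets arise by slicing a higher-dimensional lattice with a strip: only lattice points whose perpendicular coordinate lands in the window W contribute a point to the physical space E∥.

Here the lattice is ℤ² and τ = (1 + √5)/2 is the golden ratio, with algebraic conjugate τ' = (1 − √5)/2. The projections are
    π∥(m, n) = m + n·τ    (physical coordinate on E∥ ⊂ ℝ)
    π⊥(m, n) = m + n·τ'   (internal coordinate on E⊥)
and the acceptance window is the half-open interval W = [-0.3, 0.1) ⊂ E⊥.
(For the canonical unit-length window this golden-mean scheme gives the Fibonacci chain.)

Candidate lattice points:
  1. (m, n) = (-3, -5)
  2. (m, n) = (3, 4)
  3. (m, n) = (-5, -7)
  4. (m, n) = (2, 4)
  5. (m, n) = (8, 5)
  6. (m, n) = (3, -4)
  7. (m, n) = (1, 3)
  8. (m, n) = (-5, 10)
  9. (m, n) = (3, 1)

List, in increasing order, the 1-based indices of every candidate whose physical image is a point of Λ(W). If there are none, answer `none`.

1

Numerically τ ≈ 1.61803 and τ' = −1/τ ≈ -0.61803.
candidate 1: (m,n)=(-3,-5) → π∥ = -3-5·τ ≈ -11.09017, π⊥ = -3-5·τ' ≈ 0.09017 ∈ [-0.3, 0.1) ⇒ IN Λ
candidate 2: (m,n)=(3,4) → π∥ = 3+4·τ ≈ 9.47214, π⊥ = 3+4·τ' ≈ 0.52786 ∉ [-0.3, 0.1) ⇒ out
candidate 3: (m,n)=(-5,-7) → π∥ = -5-7·τ ≈ -16.32624, π⊥ = -5-7·τ' ≈ -0.67376 ∉ [-0.3, 0.1) ⇒ out
candidate 4: (m,n)=(2,4) → π∥ = 2+4·τ ≈ 8.47214, π⊥ = 2+4·τ' ≈ -0.47214 ∉ [-0.3, 0.1) ⇒ out
candidate 5: (m,n)=(8,5) → π∥ = 8+5·τ ≈ 16.09017, π⊥ = 8+5·τ' ≈ 4.90983 ∉ [-0.3, 0.1) ⇒ out
candidate 6: (m,n)=(3,-4) → π∥ = 3-4·τ ≈ -3.47214, π⊥ = 3-4·τ' ≈ 5.47214 ∉ [-0.3, 0.1) ⇒ out
candidate 7: (m,n)=(1,3) → π∥ = 1+3·τ ≈ 5.85410, π⊥ = 1+3·τ' ≈ -0.85410 ∉ [-0.3, 0.1) ⇒ out
candidate 8: (m,n)=(-5,10) → π∥ = -5+10·τ ≈ 11.18034, π⊥ = -5+10·τ' ≈ -11.18034 ∉ [-0.3, 0.1) ⇒ out
candidate 9: (m,n)=(3,1) → π∥ = 3+1·τ ≈ 4.61803, π⊥ = 3+1·τ' ≈ 2.38197 ∉ [-0.3, 0.1) ⇒ out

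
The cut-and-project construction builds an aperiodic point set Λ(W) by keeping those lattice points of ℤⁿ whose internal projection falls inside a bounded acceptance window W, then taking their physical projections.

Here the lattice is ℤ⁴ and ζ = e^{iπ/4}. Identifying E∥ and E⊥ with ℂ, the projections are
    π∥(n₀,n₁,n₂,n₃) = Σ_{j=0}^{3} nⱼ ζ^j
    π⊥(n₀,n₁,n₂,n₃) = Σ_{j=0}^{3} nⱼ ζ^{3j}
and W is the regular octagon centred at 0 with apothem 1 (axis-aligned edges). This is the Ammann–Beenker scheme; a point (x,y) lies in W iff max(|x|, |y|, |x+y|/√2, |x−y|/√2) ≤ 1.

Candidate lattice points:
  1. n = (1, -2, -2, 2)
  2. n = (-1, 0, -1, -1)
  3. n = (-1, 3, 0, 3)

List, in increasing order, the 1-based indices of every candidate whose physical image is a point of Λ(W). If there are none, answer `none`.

With ζ = e^{iπ/4} the internal vectors are ζ^0,ζ^3,ζ^6,ζ^9.
candidate 1: n = (1, -2, -2, 2) → π⊥ ≈ (+3.828427, +2.000000); max(|x|,|y|,|x±y|/√2) = 4.121320 > 1 ⇒ ∉ W
candidate 2: n = (-1, 0, -1, -1) → π⊥ ≈ (-1.707107, +0.292893); max(|x|,|y|,|x±y|/√2) = 1.707107 > 1 ⇒ ∉ W
candidate 3: n = (-1, 3, 0, 3) → π⊥ ≈ (-1.000000, +4.242641); max(|x|,|y|,|x±y|/√2) = 4.242641 > 1 ⇒ ∉ W

none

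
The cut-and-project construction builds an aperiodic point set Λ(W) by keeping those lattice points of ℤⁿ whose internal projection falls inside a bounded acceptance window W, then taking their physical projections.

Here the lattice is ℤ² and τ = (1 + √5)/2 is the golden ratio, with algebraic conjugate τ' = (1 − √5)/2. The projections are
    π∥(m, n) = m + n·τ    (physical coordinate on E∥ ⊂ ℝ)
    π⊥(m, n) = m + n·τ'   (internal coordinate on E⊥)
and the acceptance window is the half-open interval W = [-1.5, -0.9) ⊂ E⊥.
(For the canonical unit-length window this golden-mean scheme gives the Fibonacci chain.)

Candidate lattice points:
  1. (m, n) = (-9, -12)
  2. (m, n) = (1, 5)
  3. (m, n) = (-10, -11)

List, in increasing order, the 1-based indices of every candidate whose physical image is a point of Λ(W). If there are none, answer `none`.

none

Numerically τ ≈ 1.618034 and τ' = −1/τ ≈ -0.618034.
#1 (-9,-12): internal coord -9 + (-12)·τ' = -1.583592; -1.583592 ∉ [-1.5, -0.9) → out
#2 (1,5): internal coord 1 + (5)·τ' = -2.090170; -2.090170 ∉ [-1.5, -0.9) → out
#3 (-10,-11): internal coord -10 + (-11)·τ' = -3.201626; -3.201626 ∉ [-1.5, -0.9) → out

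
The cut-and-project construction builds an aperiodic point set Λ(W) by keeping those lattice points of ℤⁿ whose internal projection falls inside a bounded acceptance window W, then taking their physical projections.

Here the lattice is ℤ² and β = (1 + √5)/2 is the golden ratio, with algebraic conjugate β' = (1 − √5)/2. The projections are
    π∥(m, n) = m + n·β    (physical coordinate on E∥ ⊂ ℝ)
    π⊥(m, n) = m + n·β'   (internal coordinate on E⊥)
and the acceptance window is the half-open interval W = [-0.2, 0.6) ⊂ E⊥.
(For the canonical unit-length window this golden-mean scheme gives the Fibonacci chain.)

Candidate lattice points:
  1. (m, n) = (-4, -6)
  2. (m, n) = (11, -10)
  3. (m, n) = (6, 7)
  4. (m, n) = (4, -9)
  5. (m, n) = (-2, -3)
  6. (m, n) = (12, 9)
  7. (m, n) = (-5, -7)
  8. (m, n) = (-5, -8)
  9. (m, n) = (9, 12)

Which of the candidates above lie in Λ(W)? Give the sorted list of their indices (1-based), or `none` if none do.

5, 8

Compute β' = (1−√5)/2 = -0.6180, so π⊥(m,n) = m -0.6180·n.
#1 (-4,-6): internal coord -4 + (-6)·β' = -0.2918; -0.2918 ∉ [-0.2, 0.6) → out
#2 (11,-10): internal coord 11 + (-10)·β' = +17.1803; +17.1803 ∉ [-0.2, 0.6) → out
#3 (6,7): internal coord 6 + (7)·β' = +1.6738; +1.6738 ∉ [-0.2, 0.6) → out
#4 (4,-9): internal coord 4 + (-9)·β' = +9.5623; +9.5623 ∉ [-0.2, 0.6) → out
#5 (-2,-3): internal coord -2 + (-3)·β' = -0.1459; -0.1459 ∈ [-0.2, 0.6) → IN Λ
#6 (12,9): internal coord 12 + (9)·β' = +6.4377; +6.4377 ∉ [-0.2, 0.6) → out
#7 (-5,-7): internal coord -5 + (-7)·β' = -0.6738; -0.6738 ∉ [-0.2, 0.6) → out
#8 (-5,-8): internal coord -5 + (-8)·β' = -0.0557; -0.0557 ∈ [-0.2, 0.6) → IN Λ
#9 (9,12): internal coord 9 + (12)·β' = +1.5836; +1.5836 ∉ [-0.2, 0.6) → out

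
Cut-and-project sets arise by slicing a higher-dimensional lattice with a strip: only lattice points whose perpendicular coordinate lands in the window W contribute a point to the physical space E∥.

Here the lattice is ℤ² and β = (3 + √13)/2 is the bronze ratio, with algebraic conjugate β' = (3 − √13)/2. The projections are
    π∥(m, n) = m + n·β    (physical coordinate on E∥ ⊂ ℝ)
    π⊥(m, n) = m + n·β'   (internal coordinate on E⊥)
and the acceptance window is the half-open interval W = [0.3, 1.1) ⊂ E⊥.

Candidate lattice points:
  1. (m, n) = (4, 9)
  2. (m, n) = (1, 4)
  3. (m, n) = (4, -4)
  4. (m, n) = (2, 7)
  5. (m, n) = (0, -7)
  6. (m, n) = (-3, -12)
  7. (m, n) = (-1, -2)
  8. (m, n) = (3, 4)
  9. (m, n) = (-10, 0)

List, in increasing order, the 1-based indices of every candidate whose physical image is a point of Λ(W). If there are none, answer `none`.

Numerically β ≈ 3.3028 and β' = −1/β ≈ -0.3028.
[1] lift (4,9): star map gives 1.2750; window check 0.3 ≤ 1.2750 < 1.1 is false → out
[2] lift (1,4): star map gives -0.2111; window check 0.3 ≤ -0.2111 < 1.1 is false → out
[3] lift (4,-4): star map gives 5.2111; window check 0.3 ≤ 5.2111 < 1.1 is false → out
[4] lift (2,7): star map gives -0.1194; window check 0.3 ≤ -0.1194 < 1.1 is false → out
[5] lift (0,-7): star map gives 2.1194; window check 0.3 ≤ 2.1194 < 1.1 is false → out
[6] lift (-3,-12): star map gives 0.6333; window check 0.3 ≤ 0.6333 < 1.1 is true → IN Λ
[7] lift (-1,-2): star map gives -0.3944; window check 0.3 ≤ -0.3944 < 1.1 is false → out
[8] lift (3,4): star map gives 1.7889; window check 0.3 ≤ 1.7889 < 1.1 is false → out
[9] lift (-10,0): star map gives -10.0000; window check 0.3 ≤ -10.0000 < 1.1 is false → out

6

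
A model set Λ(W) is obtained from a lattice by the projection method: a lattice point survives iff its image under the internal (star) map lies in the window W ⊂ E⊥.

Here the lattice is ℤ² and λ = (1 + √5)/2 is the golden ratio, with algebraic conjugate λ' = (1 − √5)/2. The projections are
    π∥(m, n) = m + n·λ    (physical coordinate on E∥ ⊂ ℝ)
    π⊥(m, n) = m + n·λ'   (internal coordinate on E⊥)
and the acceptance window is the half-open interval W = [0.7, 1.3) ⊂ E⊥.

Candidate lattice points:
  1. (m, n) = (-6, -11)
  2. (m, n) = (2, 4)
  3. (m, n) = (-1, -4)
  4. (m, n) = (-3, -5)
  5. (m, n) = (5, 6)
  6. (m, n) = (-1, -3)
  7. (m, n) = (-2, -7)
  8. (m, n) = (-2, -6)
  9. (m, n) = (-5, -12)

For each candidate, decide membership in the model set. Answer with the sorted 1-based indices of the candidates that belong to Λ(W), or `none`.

1, 5, 6

Compute λ' = (1−√5)/2 = -0.618034, so π⊥(m,n) = m -0.618034·n.
[1] lift (-6,-11): star map gives 0.798374; window check 0.7 ≤ 0.798374 < 1.3 is true → IN Λ
[2] lift (2,4): star map gives -0.472136; window check 0.7 ≤ -0.472136 < 1.3 is false → out
[3] lift (-1,-4): star map gives 1.472136; window check 0.7 ≤ 1.472136 < 1.3 is false → out
[4] lift (-3,-5): star map gives 0.090170; window check 0.7 ≤ 0.090170 < 1.3 is false → out
[5] lift (5,6): star map gives 1.291796; window check 0.7 ≤ 1.291796 < 1.3 is true → IN Λ
[6] lift (-1,-3): star map gives 0.854102; window check 0.7 ≤ 0.854102 < 1.3 is true → IN Λ
[7] lift (-2,-7): star map gives 2.326238; window check 0.7 ≤ 2.326238 < 1.3 is false → out
[8] lift (-2,-6): star map gives 1.708204; window check 0.7 ≤ 1.708204 < 1.3 is false → out
[9] lift (-5,-12): star map gives 2.416408; window check 0.7 ≤ 2.416408 < 1.3 is false → out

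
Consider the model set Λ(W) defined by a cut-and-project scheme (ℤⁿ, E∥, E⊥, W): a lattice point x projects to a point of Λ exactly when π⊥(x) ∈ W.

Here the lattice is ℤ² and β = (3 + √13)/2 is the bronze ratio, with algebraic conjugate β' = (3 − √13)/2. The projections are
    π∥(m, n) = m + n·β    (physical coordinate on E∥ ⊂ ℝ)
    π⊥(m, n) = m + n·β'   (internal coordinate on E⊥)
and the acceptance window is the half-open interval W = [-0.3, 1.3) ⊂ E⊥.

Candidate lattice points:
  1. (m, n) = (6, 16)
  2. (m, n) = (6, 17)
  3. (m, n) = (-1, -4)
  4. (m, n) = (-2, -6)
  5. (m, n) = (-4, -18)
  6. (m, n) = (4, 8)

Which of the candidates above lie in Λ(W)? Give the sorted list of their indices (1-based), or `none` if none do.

Numerically β ≈ 3.3028 and β' = −1/β ≈ -0.3028.
#1 (6,16): internal coord 6 + (16)·β' = +1.1556; +1.1556 ∈ [-0.3, 1.3) → IN Λ
#2 (6,17): internal coord 6 + (17)·β' = +0.8528; +0.8528 ∈ [-0.3, 1.3) → IN Λ
#3 (-1,-4): internal coord -1 + (-4)·β' = +0.2111; +0.2111 ∈ [-0.3, 1.3) → IN Λ
#4 (-2,-6): internal coord -2 + (-6)·β' = -0.1833; -0.1833 ∈ [-0.3, 1.3) → IN Λ
#5 (-4,-18): internal coord -4 + (-18)·β' = +1.4500; +1.4500 ∉ [-0.3, 1.3) → out
#6 (4,8): internal coord 4 + (8)·β' = +1.5778; +1.5778 ∉ [-0.3, 1.3) → out

1, 2, 3, 4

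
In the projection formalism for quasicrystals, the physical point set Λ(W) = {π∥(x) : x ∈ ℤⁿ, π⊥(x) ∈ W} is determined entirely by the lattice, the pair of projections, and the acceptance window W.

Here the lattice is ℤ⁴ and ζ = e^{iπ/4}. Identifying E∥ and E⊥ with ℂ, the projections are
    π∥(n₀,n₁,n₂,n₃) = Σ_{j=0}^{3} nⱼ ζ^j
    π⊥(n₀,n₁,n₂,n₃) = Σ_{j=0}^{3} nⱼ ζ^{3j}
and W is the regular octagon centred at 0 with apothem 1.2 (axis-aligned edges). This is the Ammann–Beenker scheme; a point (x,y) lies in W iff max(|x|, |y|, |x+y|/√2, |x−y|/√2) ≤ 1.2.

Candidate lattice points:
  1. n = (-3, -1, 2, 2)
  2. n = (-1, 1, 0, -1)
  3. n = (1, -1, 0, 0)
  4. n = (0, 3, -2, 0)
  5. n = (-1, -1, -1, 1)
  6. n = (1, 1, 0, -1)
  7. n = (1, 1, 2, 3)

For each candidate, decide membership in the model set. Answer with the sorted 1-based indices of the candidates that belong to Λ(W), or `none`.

5, 6

Internal map: ζ^{3j} for j=0..3 gives (1,0), (−√2/2,√2/2), (0,−1), (√2/2,√2/2).
candidate 1: n = (-3, -1, 2, 2) → π⊥ ≈ (-0.878680, -1.292893); max(|x|,|y|,|x±y|/√2) = 1.535534 > 1.2 ⇒ ∉ W
candidate 2: n = (-1, 1, 0, -1) → π⊥ ≈ (-2.414214, +0.000000); max(|x|,|y|,|x±y|/√2) = 2.414214 > 1.2 ⇒ ∉ W
candidate 3: n = (1, -1, 0, 0) → π⊥ ≈ (+1.707107, -0.707107); max(|x|,|y|,|x±y|/√2) = 1.707107 > 1.2 ⇒ ∉ W
candidate 4: n = (0, 3, -2, 0) → π⊥ ≈ (-2.121320, +4.121320); max(|x|,|y|,|x±y|/√2) = 4.414214 > 1.2 ⇒ ∉ W
candidate 5: n = (-1, -1, -1, 1) → π⊥ ≈ (+0.414214, +1.000000); max(|x|,|y|,|x±y|/√2) = 1.000000 ≤ 1.2 ⇒ ∈ W
candidate 6: n = (1, 1, 0, -1) → π⊥ ≈ (-0.414214, +0.000000); max(|x|,|y|,|x±y|/√2) = 0.414214 ≤ 1.2 ⇒ ∈ W
candidate 7: n = (1, 1, 2, 3) → π⊥ ≈ (+2.414214, +0.828427); max(|x|,|y|,|x±y|/√2) = 2.414214 > 1.2 ⇒ ∉ W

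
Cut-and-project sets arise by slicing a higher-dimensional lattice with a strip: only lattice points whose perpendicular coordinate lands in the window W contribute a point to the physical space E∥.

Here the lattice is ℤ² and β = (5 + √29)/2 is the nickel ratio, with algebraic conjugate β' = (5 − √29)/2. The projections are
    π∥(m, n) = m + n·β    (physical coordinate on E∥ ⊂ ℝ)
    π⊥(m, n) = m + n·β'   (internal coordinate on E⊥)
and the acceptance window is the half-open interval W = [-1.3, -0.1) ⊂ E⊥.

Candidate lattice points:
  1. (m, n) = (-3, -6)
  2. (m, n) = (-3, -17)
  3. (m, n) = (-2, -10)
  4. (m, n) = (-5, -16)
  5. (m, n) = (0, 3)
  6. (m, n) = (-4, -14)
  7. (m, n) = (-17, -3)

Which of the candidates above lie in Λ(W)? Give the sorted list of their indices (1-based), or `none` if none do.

β' = (5−√29)/2 ≈ -0.1926.
candidate 1: (m,n)=(-3,-6) → π∥ = -3-6·β ≈ -34.1555, π⊥ = -3-6·β' ≈ -1.8445 ∉ [-1.3, -0.1) ⇒ out
candidate 2: (m,n)=(-3,-17) → π∥ = -3-17·β ≈ -91.2739, π⊥ = -3-17·β' ≈ 0.2739 ∉ [-1.3, -0.1) ⇒ out
candidate 3: (m,n)=(-2,-10) → π∥ = -2-10·β ≈ -53.9258, π⊥ = -2-10·β' ≈ -0.0742 ∉ [-1.3, -0.1) ⇒ out
candidate 4: (m,n)=(-5,-16) → π∥ = -5-16·β ≈ -88.0813, π⊥ = -5-16·β' ≈ -1.9187 ∉ [-1.3, -0.1) ⇒ out
candidate 5: (m,n)=(0,3) → π∥ = 0+3·β ≈ 15.5777, π⊥ = 0+3·β' ≈ -0.5777 ∈ [-1.3, -0.1) ⇒ IN Λ
candidate 6: (m,n)=(-4,-14) → π∥ = -4-14·β ≈ -76.6962, π⊥ = -4-14·β' ≈ -1.3038 ∉ [-1.3, -0.1) ⇒ out
candidate 7: (m,n)=(-17,-3) → π∥ = -17-3·β ≈ -32.5777, π⊥ = -17-3·β' ≈ -16.4223 ∉ [-1.3, -0.1) ⇒ out

5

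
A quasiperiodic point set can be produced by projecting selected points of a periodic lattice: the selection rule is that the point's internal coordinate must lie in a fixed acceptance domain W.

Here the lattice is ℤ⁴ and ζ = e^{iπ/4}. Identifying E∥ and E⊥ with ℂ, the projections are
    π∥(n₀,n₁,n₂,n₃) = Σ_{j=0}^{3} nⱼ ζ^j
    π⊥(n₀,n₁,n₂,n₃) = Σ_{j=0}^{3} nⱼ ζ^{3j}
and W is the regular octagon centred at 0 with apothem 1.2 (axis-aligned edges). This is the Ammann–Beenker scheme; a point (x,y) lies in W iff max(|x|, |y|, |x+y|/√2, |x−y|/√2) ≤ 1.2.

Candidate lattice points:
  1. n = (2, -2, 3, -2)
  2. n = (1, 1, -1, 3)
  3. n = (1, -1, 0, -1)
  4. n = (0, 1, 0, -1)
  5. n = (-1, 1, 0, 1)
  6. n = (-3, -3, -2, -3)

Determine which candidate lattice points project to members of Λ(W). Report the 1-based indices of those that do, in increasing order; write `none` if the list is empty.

none

With ζ = e^{iπ/4} the internal vectors are ζ^0,ζ^3,ζ^6,ζ^9.
#1 (2, -2, 3, -2): internal (2.0000, -5.8284); octagon support 5.8284 vs apothem 1.2 → ∉ W
#2 (1, 1, -1, 3): internal (2.4142, 3.8284); octagon support 4.4142 vs apothem 1.2 → ∉ W
#3 (1, -1, 0, -1): internal (1.0000, -1.4142); octagon support 1.7071 vs apothem 1.2 → ∉ W
#4 (0, 1, 0, -1): internal (-1.4142, 0.0000); octagon support 1.4142 vs apothem 1.2 → ∉ W
#5 (-1, 1, 0, 1): internal (-1.0000, 1.4142); octagon support 1.7071 vs apothem 1.2 → ∉ W
#6 (-3, -3, -2, -3): internal (-3.0000, -2.2426); octagon support 3.7071 vs apothem 1.2 → ∉ W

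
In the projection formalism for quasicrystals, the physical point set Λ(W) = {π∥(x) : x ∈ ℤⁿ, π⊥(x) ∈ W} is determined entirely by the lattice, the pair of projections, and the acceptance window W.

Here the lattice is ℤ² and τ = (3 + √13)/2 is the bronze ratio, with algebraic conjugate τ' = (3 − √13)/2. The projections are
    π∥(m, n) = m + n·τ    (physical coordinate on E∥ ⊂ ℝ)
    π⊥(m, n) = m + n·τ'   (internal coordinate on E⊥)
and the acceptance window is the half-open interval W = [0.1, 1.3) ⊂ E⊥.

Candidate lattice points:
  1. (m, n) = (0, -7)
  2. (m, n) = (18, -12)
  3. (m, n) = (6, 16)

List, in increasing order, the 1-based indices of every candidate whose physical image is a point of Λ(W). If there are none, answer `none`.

3

Numerically τ ≈ 3.3028 and τ' = −1/τ ≈ -0.3028.
#1 (0,-7): internal coord 0 + (-7)·τ' = +2.1194; +2.1194 ∉ [0.1, 1.3) → out
#2 (18,-12): internal coord 18 + (-12)·τ' = +21.6333; +21.6333 ∉ [0.1, 1.3) → out
#3 (6,16): internal coord 6 + (16)·τ' = +1.1556; +1.1556 ∈ [0.1, 1.3) → IN Λ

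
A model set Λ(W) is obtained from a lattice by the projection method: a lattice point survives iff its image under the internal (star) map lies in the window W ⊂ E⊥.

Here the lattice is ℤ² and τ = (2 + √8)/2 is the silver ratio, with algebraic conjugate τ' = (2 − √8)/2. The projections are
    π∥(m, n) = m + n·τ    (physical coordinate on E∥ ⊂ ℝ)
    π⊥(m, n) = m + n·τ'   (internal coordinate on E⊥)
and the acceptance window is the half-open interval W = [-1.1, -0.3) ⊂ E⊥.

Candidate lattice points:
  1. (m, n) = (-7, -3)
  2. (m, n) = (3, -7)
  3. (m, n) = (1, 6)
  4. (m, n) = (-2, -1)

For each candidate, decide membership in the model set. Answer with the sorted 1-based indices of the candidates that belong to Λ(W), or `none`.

Numerically τ ≈ 2.4142 and τ' = −1/τ ≈ -0.4142.
[1] lift (-7,-3): star map gives -5.7574; window check -1.1 ≤ -5.7574 < -0.3 is false → out
[2] lift (3,-7): star map gives 5.8995; window check -1.1 ≤ 5.8995 < -0.3 is false → out
[3] lift (1,6): star map gives -1.4853; window check -1.1 ≤ -1.4853 < -0.3 is false → out
[4] lift (-2,-1): star map gives -1.5858; window check -1.1 ≤ -1.5858 < -0.3 is false → out

none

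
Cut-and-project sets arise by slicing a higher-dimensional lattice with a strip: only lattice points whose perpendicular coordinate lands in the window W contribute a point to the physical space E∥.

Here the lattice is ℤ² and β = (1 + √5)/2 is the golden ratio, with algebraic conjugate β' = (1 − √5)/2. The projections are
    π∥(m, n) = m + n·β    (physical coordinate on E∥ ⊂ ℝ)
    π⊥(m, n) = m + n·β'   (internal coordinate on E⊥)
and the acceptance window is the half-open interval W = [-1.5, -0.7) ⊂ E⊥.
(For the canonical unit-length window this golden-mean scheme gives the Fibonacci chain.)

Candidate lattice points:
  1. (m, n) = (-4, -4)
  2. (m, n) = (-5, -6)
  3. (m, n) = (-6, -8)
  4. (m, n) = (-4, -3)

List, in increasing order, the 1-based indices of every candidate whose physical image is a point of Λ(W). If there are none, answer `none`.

β' = (1−√5)/2 ≈ -0.6180.
[1] lift (-4,-4): star map gives -1.5279; window check -1.5 ≤ -1.5279 < -0.7 is false → out
[2] lift (-5,-6): star map gives -1.2918; window check -1.5 ≤ -1.2918 < -0.7 is true → IN Λ
[3] lift (-6,-8): star map gives -1.0557; window check -1.5 ≤ -1.0557 < -0.7 is true → IN Λ
[4] lift (-4,-3): star map gives -2.1459; window check -1.5 ≤ -2.1459 < -0.7 is false → out

2, 3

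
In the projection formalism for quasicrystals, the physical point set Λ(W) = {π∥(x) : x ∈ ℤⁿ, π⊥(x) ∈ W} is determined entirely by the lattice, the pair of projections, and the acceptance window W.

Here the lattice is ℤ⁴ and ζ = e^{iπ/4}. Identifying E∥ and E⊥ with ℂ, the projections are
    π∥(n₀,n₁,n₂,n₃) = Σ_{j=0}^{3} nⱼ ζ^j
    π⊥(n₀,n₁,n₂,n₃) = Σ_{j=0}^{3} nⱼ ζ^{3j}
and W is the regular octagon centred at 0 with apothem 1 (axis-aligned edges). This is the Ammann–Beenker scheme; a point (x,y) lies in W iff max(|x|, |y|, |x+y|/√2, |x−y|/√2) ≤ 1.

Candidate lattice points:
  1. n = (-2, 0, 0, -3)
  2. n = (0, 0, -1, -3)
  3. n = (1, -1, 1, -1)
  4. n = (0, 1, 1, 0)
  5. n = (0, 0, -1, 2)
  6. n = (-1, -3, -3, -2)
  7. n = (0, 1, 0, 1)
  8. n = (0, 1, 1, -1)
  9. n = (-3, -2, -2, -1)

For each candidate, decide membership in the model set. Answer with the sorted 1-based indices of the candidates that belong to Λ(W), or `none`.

π⊥(n) = n₀ + n₁ζ³ + n₂ζ⁶ + n₃ζ⁹ where ζ = e^{iπ/4}.
candidate 1: n = (-2, 0, 0, -3) → π⊥ ≈ (-4.1213, -2.1213); max(|x|,|y|,|x±y|/√2) = 4.4142 > 1 ⇒ ∉ W
candidate 2: n = (0, 0, -1, -3) → π⊥ ≈ (-2.1213, -1.1213); max(|x|,|y|,|x±y|/√2) = 2.2929 > 1 ⇒ ∉ W
candidate 3: n = (1, -1, 1, -1) → π⊥ ≈ (+1.0000, -2.4142); max(|x|,|y|,|x±y|/√2) = 2.4142 > 1 ⇒ ∉ W
candidate 4: n = (0, 1, 1, 0) → π⊥ ≈ (-0.7071, -0.2929); max(|x|,|y|,|x±y|/√2) = 0.7071 ≤ 1 ⇒ ∈ W
candidate 5: n = (0, 0, -1, 2) → π⊥ ≈ (+1.4142, +2.4142); max(|x|,|y|,|x±y|/√2) = 2.7071 > 1 ⇒ ∉ W
candidate 6: n = (-1, -3, -3, -2) → π⊥ ≈ (-0.2929, -0.5355); max(|x|,|y|,|x±y|/√2) = 0.5858 ≤ 1 ⇒ ∈ W
candidate 7: n = (0, 1, 0, 1) → π⊥ ≈ (+0.0000, +1.4142); max(|x|,|y|,|x±y|/√2) = 1.4142 > 1 ⇒ ∉ W
candidate 8: n = (0, 1, 1, -1) → π⊥ ≈ (-1.4142, -1.0000); max(|x|,|y|,|x±y|/√2) = 1.7071 > 1 ⇒ ∉ W
candidate 9: n = (-3, -2, -2, -1) → π⊥ ≈ (-2.2929, -0.1213); max(|x|,|y|,|x±y|/√2) = 2.2929 > 1 ⇒ ∉ W

4, 6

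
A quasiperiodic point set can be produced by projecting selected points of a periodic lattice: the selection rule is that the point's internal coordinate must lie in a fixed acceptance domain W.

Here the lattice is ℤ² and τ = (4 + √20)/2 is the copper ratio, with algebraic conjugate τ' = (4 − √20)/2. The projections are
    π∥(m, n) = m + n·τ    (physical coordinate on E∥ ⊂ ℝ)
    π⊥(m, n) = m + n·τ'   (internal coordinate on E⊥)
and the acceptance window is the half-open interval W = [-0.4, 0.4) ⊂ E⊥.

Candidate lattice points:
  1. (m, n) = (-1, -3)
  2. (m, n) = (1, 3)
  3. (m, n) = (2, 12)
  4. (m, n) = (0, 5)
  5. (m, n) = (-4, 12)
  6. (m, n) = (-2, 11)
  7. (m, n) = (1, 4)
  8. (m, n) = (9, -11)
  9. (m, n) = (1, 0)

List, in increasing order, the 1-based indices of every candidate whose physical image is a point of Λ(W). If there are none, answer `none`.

1, 2, 7

Numerically τ ≈ 4.2361 and τ' = −1/τ ≈ -0.2361.
#1 (-1,-3): internal coord -1 + (-3)·τ' = -0.2918; -0.2918 ∈ [-0.4, 0.4) → IN Λ
#2 (1,3): internal coord 1 + (3)·τ' = +0.2918; +0.2918 ∈ [-0.4, 0.4) → IN Λ
#3 (2,12): internal coord 2 + (12)·τ' = -0.8328; -0.8328 ∉ [-0.4, 0.4) → out
#4 (0,5): internal coord 0 + (5)·τ' = -1.1803; -1.1803 ∉ [-0.4, 0.4) → out
#5 (-4,12): internal coord -4 + (12)·τ' = -6.8328; -6.8328 ∉ [-0.4, 0.4) → out
#6 (-2,11): internal coord -2 + (11)·τ' = -4.5967; -4.5967 ∉ [-0.4, 0.4) → out
#7 (1,4): internal coord 1 + (4)·τ' = +0.0557; +0.0557 ∈ [-0.4, 0.4) → IN Λ
#8 (9,-11): internal coord 9 + (-11)·τ' = +11.5967; +11.5967 ∉ [-0.4, 0.4) → out
#9 (1,0): internal coord 1 + (0)·τ' = +1.0000; +1.0000 ∉ [-0.4, 0.4) → out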